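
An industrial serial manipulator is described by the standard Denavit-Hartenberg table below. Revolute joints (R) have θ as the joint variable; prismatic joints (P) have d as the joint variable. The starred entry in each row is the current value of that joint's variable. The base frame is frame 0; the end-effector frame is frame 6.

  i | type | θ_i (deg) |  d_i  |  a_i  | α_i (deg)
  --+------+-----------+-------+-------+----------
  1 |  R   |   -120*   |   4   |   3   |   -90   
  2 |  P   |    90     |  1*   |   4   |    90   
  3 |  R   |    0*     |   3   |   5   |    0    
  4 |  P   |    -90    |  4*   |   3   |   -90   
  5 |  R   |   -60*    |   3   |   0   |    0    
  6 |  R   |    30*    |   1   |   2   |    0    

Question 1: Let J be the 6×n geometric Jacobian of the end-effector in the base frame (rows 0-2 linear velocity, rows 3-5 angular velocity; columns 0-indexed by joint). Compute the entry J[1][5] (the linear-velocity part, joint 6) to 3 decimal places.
2.000

axis z_5 = (0.0000,-0.0000,-1.0000); lever o_n−o_5 = (-2.0000,-0.0000,-1.0000)
cross product → J_v[:, 5] = (-0.0000,2.0000,-0.0000)
J_ω[:, 5] = z_5
entry J[1][5] = 2.0000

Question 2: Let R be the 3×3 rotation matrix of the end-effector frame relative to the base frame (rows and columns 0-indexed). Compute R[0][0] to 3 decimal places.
-1.000

End-effector x-axis (col 0 of R) = (-1.0000,-0.0000,-0.0000)
R[0][0] = -1.0000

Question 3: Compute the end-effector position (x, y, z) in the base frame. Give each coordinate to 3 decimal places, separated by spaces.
-8.732 -7.660 -9.000

after link 1: o_1 = (-1.5000, -2.5981, 4.0000)
after link 2: o_2 = (-0.6340, -3.0981, 0.0000)
after link 3: o_3 = (-2.1340, -5.6962, -5.0000)
after link 4: o_4 = (-6.7321, -7.6603, -5.0000)
after link 5: o_5 = (-6.7321, -7.6603, -8.0000)
after link 6: o_6 = (-8.7321, -7.6603, -9.0000)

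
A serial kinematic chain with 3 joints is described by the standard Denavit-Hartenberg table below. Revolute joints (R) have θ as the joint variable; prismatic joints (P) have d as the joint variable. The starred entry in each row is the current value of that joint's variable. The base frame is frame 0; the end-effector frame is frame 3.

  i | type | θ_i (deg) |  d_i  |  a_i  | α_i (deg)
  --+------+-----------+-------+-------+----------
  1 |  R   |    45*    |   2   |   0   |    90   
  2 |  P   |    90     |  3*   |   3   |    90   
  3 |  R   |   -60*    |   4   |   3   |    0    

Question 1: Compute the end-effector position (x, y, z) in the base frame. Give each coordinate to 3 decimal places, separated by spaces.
3.113 2.544 6.500

after link 1: o_1 = (0.0000, 0.0000, 2.0000)
after link 2: o_2 = (2.1213, -2.1213, 5.0000)
after link 3: o_3 = (3.1126, 2.5442, 6.5000)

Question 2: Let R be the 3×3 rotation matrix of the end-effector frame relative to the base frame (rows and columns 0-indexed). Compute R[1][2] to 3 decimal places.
0.707

End-effector z-axis (col 2 of R) = (0.7071,0.7071,-0.0000)
R[1][2] = 0.7071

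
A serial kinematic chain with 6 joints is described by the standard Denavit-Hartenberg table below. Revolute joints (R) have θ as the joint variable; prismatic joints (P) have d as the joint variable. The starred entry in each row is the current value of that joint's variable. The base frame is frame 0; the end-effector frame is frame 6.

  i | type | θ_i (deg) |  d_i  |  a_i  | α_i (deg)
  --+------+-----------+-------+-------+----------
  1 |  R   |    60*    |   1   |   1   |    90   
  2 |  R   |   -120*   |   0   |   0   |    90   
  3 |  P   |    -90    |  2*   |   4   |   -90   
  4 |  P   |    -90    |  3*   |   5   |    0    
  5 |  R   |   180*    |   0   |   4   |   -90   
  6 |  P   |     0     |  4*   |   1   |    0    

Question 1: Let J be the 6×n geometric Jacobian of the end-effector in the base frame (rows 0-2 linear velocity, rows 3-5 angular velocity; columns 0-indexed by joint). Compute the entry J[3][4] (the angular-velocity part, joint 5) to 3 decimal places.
axis z_4 = (-0.2500,-0.4330,-0.8660); lever o_n−o_4 = (5.6292,1.7500,-2.5000)
cross product → J_v[:, 4] = (2.5981,-5.5000,2.0000)
J_ω[:, 4] = z_4
entry J[3][4] = -0.2500

-0.250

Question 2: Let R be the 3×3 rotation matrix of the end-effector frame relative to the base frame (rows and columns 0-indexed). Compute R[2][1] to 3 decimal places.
0.866

End-effector y-axis (col 1 of R) = (0.2500,0.4330,0.8660)
R[2][1] = 0.8660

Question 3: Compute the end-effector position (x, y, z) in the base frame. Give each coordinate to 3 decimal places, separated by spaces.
-1.116 -1.933 -0.598

after link 1: o_1 = (0.5000, 0.8660, 1.0000)
after link 2: o_2 = (0.5000, 0.8660, 1.0000)
after link 3: o_3 = (-3.8301, 1.3660, 2.0000)
after link 4: o_4 = (-6.7452, -3.6830, 1.9019)
after link 5: o_5 = (-5.0131, -0.6830, -0.0981)
after link 6: o_6 = (-1.1160, -1.9330, -0.5981)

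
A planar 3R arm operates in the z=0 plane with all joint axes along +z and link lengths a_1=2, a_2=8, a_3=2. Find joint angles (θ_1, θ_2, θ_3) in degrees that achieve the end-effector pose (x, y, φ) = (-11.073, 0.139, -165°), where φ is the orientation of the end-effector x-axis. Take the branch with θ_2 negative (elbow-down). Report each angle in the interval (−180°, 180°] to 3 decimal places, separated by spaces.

wrist centre = target − a_3·(cos φ, sin φ) = (-9.1411, 0.6566)
cos θ_2 = (83.9918−2²−8²)/(2·2·8) = 0.4997; θ_2 = -60.0170° (elbow-down)
β = atan2(0.6566,-9.1411) = 175.8913°; ψ = atan2(-6.9294,5.9979) = -49.1212°
θ_1 = β − ψ = 225.0125°
θ_3 = φ − θ_1 − θ_2 = 30.0045° (wrapped to (-180°,180°])

-134.987 -60.017 30.005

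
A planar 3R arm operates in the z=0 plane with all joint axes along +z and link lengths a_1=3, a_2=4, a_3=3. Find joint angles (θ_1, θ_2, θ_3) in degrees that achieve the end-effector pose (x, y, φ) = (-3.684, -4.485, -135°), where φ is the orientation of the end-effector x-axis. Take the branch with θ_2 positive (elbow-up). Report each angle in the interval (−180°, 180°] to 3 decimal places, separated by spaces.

150.000 135.002 -60.002

wrist centre = target − a_3·(cos φ, sin φ) = (-1.5627, -2.3637)
cos θ_2 = (8.0289−3²−4²)/(2·3·4) = -0.7071; θ_2 = 135.0016° (elbow-up)
β = atan2(-2.3637,-1.5627) = -123.4696°; ψ = atan2(2.8283,0.1715) = 86.5302°
θ_1 = β − ψ = -209.9998°
θ_3 = φ − θ_1 − θ_2 = -60.0019° (wrapped to (-180°,180°])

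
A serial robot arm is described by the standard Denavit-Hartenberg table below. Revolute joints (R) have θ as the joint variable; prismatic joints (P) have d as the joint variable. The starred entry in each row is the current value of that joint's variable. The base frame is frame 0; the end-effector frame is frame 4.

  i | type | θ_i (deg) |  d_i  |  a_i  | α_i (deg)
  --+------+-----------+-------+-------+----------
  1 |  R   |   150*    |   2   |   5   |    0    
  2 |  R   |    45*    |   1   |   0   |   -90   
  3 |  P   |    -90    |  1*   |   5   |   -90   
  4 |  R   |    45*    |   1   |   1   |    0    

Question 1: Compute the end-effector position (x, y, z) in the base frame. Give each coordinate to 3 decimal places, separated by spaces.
-5.220 1.958 8.707

after link 1: o_1 = (-4.3301, 2.5000, 2.0000)
after link 2: o_2 = (-4.3301, 2.5000, 3.0000)
after link 3: o_3 = (-4.0713, 1.5341, 8.0000)
after link 4: o_4 = (-5.2202, 1.9583, 8.7071)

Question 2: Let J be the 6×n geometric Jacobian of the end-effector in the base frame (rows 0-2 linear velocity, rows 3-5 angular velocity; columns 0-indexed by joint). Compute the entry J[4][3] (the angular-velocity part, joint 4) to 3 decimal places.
axis z_3 = (-0.9659,-0.2588,-0.0000); lever o_n−o_3 = (-1.1489,0.4242,0.7071)
cross product → J_v[:, 3] = (-0.1830,0.6830,-0.7071)
J_ω[:, 3] = z_3
entry J[4][3] = -0.2588

-0.259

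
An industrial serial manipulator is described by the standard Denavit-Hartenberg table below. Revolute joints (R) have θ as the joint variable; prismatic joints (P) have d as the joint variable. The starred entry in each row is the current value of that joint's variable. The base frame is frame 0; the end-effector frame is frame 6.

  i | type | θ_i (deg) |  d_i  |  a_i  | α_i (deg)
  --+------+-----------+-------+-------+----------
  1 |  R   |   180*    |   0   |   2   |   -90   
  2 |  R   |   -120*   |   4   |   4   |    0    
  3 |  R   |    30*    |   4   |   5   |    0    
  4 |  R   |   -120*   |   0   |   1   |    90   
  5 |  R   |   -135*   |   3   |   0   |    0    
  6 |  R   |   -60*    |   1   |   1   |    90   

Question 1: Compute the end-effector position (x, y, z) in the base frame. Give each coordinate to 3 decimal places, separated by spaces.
after link 1: o_1 = (-2.0000, 0.0000, 0.0000)
after link 2: o_2 = (-0.0000, -4.0000, 3.4641)
after link 3: o_3 = (-0.0000, -8.0000, 8.4641)
after link 4: o_4 = (0.8660, -8.0000, 7.9641)
after link 5: o_5 = (-0.6340, -8.0000, 5.3660)
after link 6: o_6 = (-1.9705, -8.2588, 4.9830)

-1.970 -8.259 4.983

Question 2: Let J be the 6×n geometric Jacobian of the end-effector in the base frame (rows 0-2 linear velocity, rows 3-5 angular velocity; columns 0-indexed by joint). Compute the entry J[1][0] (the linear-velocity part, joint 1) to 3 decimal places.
axis z_0 = ẑ; lever o_n−o_0 = (-1.9705,-8.2588,4.9830)
cross product → J_v[:, 0] = (8.2588,-1.9705,0.0000)
J_ω[:, 0] = z_0
entry J[1][0] = -1.9705

-1.970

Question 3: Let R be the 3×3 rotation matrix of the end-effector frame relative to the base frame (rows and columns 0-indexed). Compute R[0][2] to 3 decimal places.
End-effector z-axis (col 2 of R) = (0.2241,-0.9659,-0.1294)
R[0][2] = 0.2241

0.224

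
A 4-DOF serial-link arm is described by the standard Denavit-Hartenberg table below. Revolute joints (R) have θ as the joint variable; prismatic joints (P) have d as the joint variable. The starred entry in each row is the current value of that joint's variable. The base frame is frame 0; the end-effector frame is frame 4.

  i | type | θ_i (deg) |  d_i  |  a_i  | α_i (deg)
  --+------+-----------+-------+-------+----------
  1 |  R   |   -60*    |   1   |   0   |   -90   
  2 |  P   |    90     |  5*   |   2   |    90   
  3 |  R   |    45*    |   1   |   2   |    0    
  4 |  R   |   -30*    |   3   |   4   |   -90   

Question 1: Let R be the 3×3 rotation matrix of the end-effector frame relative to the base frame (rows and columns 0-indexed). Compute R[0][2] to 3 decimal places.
0.837

End-effector z-axis (col 2 of R) = (0.8365,0.4830,0.2588)
R[0][2] = 0.8365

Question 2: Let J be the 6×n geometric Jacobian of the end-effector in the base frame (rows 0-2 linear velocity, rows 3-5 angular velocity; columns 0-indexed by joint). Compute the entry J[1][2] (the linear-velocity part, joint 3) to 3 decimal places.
axis z_2 = (0.5000,-0.8660,0.0000); lever o_n−o_2 = (4.1213,-2.2394,-5.2779)
cross product → J_v[:, 2] = (4.5708,2.6390,2.4495)
J_ω[:, 2] = z_2
entry J[1][2] = 2.6390

2.639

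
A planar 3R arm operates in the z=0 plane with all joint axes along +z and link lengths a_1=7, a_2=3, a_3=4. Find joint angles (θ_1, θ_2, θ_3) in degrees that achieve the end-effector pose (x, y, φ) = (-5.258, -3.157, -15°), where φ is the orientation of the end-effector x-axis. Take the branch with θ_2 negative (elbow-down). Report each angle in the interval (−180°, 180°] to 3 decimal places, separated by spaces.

-153.818 -44.983 -176.199

wrist centre = target − a_3·(cos φ, sin φ) = (-9.1217, -2.1217)
cos θ_2 = (87.7072−7²−3²)/(2·7·3) = 0.7073; θ_2 = -44.9832° (elbow-down)
β = atan2(-2.1217,-9.1217) = -166.9057°; ψ = atan2(-2.1207,9.1219) = -13.0878°
θ_1 = β − ψ = -153.8179°
θ_3 = φ − θ_1 − θ_2 = -176.1989° (wrapped to (-180°,180°])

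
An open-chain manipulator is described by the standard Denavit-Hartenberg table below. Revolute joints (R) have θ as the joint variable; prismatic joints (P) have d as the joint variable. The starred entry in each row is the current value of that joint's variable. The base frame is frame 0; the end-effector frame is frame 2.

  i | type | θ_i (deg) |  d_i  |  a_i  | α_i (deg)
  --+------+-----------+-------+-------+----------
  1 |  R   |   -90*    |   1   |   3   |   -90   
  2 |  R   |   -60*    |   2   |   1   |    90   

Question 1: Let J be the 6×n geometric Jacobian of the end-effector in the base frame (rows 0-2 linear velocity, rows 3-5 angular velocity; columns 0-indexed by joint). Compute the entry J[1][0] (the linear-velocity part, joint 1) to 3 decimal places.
axis z_0 = ẑ; lever o_n−o_0 = (2.0000,-3.5000,1.8660)
cross product → J_v[:, 0] = (3.5000,2.0000,-0.0000)
J_ω[:, 0] = z_0
entry J[1][0] = 2.0000

2.000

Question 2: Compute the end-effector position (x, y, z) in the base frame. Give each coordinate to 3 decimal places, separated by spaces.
after link 1: o_1 = (0.0000, -3.0000, 1.0000)
after link 2: o_2 = (2.0000, -3.5000, 1.8660)

2.000 -3.500 1.866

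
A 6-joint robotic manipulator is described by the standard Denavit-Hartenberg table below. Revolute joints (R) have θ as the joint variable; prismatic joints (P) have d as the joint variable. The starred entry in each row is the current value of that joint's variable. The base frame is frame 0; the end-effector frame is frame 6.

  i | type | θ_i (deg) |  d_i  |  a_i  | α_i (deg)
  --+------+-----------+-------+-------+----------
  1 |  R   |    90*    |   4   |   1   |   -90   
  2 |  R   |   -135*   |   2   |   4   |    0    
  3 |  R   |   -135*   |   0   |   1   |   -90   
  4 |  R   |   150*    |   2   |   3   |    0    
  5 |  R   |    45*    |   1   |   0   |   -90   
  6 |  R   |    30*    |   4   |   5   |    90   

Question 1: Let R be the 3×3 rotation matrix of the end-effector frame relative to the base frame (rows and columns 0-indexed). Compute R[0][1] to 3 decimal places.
-0.966

End-effector y-axis (col 1 of R) = (-0.9659,0.0000,-0.2588)
R[0][1] = -0.9659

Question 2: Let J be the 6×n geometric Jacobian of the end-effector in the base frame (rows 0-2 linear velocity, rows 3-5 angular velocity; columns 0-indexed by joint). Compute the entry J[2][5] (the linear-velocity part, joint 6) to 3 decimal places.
-2.415

axis z_5 = (-0.9659,-0.0000,-0.2588); lever o_n−o_5 = (-4.9844,2.5000,3.1473)
cross product → J_v[:, 5] = (0.6470,4.3301,-2.4148)
J_ω[:, 5] = z_5
entry J[2][5] = -2.4148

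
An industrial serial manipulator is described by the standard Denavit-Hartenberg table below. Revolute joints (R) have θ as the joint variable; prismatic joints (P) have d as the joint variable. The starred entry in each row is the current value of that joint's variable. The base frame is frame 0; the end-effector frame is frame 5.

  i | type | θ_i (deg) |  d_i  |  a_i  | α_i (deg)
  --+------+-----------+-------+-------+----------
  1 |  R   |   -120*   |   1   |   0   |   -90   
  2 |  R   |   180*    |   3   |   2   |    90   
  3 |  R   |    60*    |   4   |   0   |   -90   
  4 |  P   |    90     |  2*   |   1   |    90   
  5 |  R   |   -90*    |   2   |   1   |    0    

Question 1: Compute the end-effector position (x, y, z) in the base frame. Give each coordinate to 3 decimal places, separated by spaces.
after link 1: o_1 = (0.0000, 0.0000, 1.0000)
after link 2: o_2 = (3.5981, 0.2321, 1.0000)
after link 3: o_3 = (3.5981, 0.2321, -3.0000)
after link 4: o_4 = (3.5981, -1.7679, -2.0000)
after link 5: o_5 = (5.5981, -0.7679, -2.0000)

5.598 -0.768 -2.000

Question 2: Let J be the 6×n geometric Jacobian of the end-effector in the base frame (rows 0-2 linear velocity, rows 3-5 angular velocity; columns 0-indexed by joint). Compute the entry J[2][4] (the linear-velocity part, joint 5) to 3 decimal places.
1.000

axis z_4 = (1.0000,0.0000,-0.0000); lever o_n−o_4 = (2.0000,1.0000,0.0000)
cross product → J_v[:, 4] = (0.0000,-0.0000,1.0000)
J_ω[:, 4] = z_4
entry J[2][4] = 1.0000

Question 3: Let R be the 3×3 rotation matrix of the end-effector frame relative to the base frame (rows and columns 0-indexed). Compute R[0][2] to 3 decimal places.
End-effector z-axis (col 2 of R) = (1.0000,0.0000,-0.0000)
R[0][2] = 1.0000

1.000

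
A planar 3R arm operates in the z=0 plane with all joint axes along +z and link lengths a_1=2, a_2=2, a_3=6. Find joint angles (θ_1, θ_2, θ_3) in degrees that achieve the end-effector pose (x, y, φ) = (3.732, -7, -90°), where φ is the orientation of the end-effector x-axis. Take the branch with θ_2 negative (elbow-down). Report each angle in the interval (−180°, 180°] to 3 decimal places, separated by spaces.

0.003 -30.005 -59.997

wrist centre = target − a_3·(cos φ, sin φ) = (3.7320, -1.0000)
cos θ_2 = (14.9278−2²−2²)/(2·2·2) = 0.8660; θ_2 = -30.0054° (elbow-down)
β = atan2(-1.0000,3.7320) = -15.0002°; ψ = atan2(-1.0002,3.7320) = -15.0027°
θ_1 = β − ψ = 0.0025°
θ_3 = φ − θ_1 − θ_2 = -59.9971° (wrapped to (-180°,180°])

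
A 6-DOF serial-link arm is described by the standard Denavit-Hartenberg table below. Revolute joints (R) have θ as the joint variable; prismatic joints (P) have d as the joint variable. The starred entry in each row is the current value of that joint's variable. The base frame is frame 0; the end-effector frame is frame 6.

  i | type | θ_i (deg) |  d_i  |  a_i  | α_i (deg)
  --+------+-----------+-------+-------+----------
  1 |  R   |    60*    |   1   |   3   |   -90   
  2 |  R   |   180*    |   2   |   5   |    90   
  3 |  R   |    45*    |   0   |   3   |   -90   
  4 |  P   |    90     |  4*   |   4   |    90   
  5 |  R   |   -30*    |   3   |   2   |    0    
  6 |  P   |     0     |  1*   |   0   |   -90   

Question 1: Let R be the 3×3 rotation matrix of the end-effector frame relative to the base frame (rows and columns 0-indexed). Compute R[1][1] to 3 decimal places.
End-effector y-axis (col 1 of R) = (0.9659,0.2588,0.0000)
R[1][1] = 0.2588

0.259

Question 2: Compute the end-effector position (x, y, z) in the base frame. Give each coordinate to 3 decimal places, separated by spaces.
after link 1: o_1 = (1.5000, 2.5981, 1.0000)
after link 2: o_2 = (-2.7321, -0.7321, 1.0000)
after link 3: o_3 = (-5.6298, -1.5085, 1.0000)
after link 4: o_4 = (-6.6651, 2.3552, 5.0000)
after link 5: o_5 = (-9.3041, 0.6128, 6.7321)
after link 6: o_6 = (-10.2700, 0.3540, 6.7321)

-10.270 0.354 6.732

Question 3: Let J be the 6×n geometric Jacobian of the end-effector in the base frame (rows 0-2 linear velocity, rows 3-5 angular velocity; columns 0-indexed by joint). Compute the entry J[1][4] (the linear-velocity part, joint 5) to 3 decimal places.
axis z_4 = (-0.9659,-0.2588,-0.0000); lever o_n−o_4 = (-3.6049,-2.0012,1.7321)
cross product → J_v[:, 4] = (-0.4483,1.6730,1.0000)
J_ω[:, 4] = z_4
entry J[1][4] = 1.6730

1.673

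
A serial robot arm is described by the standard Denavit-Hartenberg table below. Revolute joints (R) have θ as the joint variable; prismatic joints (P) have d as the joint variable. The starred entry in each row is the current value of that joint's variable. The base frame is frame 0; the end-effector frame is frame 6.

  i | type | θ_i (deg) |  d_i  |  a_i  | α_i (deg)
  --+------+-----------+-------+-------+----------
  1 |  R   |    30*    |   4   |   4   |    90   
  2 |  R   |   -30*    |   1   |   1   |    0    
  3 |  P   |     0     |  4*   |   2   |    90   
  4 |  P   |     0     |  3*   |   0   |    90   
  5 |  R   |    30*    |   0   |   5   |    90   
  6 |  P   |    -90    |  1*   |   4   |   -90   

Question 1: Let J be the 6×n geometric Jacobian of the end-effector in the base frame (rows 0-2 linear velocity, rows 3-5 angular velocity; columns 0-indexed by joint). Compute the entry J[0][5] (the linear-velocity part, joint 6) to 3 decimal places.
prismatic axis z_5 = (0.7500,0.4330,0.5000)
J_v[:, 5] = z_5; J_ω[:, 5] = (0,0,0)
entry J[0][5] = 0.7500

0.750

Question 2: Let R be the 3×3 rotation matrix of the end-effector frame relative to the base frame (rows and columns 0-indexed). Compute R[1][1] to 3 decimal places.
-0.433

End-effector y-axis (col 1 of R) = (-0.7500,-0.4330,-0.5000)
R[1][1] = -0.4330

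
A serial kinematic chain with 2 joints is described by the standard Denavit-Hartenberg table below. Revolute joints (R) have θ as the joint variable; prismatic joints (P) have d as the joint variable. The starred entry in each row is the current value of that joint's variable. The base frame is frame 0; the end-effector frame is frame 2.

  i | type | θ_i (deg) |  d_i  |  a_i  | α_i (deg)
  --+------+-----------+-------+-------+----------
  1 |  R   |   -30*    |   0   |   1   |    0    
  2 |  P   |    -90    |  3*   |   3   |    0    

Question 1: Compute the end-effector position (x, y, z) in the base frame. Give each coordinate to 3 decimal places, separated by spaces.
after link 1: o_1 = (0.8660, -0.5000, 0.0000)
after link 2: o_2 = (-0.6340, -3.0981, 3.0000)

-0.634 -3.098 3.000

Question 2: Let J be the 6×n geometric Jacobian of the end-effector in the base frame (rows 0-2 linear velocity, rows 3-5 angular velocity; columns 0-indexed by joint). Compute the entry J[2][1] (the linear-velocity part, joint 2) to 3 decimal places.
1.000

prismatic axis z_1 = (0.0000,0.0000,1.0000)
J_v[:, 1] = z_1; J_ω[:, 1] = (0,0,0)
entry J[2][1] = 1.0000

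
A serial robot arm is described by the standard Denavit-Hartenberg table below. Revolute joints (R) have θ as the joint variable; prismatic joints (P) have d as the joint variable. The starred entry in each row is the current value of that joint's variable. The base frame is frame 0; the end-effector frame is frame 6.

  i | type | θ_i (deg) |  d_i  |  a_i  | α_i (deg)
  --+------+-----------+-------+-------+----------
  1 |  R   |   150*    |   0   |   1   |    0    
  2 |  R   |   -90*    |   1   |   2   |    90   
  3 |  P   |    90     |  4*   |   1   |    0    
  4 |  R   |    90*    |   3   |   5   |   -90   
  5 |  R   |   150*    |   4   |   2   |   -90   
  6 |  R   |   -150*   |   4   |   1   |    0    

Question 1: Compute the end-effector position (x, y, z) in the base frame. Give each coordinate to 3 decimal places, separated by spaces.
after link 1: o_1 = (-0.8660, 0.5000, 0.0000)
after link 2: o_2 = (0.1340, 2.2321, 1.0000)
after link 3: o_3 = (3.5981, 0.2321, 2.0000)
after link 4: o_4 = (3.6962, -5.5981, 2.0000)
after link 5: o_5 = (3.6962, -3.5981, -2.0000)
after link 6: o_6 = (7.6962, -4.4641, -2.5000)

7.696 -4.464 -2.500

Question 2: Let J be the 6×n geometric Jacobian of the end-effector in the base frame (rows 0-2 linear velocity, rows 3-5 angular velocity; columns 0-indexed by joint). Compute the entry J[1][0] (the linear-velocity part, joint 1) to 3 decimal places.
7.696

axis z_0 = ẑ; lever o_n−o_0 = (7.6962,-4.4641,-2.5000)
cross product → J_v[:, 0] = (4.4641,7.6962,-0.0000)
J_ω[:, 0] = z_0
entry J[1][0] = 7.6962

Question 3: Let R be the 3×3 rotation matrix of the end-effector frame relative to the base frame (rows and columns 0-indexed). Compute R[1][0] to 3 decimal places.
-0.866

End-effector x-axis (col 0 of R) = (0.0000,-0.8660,-0.5000)
R[1][0] = -0.8660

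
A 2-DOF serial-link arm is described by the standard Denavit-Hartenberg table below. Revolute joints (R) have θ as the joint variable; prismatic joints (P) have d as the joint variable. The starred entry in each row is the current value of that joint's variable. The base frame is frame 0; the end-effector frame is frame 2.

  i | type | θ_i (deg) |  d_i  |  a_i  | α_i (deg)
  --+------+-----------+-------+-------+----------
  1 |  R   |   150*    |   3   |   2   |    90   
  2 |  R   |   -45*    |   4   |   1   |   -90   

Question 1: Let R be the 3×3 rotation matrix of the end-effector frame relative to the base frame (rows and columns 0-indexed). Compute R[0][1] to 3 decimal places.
End-effector y-axis (col 1 of R) = (-0.5000,-0.8660,-0.0000)
R[0][1] = -0.5000

-0.500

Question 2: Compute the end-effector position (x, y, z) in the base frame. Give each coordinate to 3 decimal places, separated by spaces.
-0.344 4.818 2.293

after link 1: o_1 = (-1.7321, 1.0000, 3.0000)
after link 2: o_2 = (-0.3444, 4.8177, 2.2929)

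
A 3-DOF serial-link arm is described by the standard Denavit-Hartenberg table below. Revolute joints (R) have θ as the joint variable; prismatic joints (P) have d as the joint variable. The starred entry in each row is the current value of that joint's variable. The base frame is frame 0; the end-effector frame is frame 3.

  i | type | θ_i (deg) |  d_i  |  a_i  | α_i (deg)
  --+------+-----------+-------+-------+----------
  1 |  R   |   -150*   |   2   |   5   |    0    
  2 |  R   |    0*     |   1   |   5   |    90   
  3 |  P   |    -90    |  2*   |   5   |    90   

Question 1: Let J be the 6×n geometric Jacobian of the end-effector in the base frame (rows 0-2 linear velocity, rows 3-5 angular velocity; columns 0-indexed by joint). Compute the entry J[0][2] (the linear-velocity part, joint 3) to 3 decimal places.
-0.500

prismatic axis z_2 = (-0.5000,0.8660,0.0000)
J_v[:, 2] = z_2; J_ω[:, 2] = (0,0,0)
entry J[0][2] = -0.5000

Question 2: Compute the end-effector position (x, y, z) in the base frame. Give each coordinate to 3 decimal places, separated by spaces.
after link 1: o_1 = (-4.3301, -2.5000, 2.0000)
after link 2: o_2 = (-8.6603, -5.0000, 3.0000)
after link 3: o_3 = (-9.6603, -3.2679, -2.0000)

-9.660 -3.268 -2.000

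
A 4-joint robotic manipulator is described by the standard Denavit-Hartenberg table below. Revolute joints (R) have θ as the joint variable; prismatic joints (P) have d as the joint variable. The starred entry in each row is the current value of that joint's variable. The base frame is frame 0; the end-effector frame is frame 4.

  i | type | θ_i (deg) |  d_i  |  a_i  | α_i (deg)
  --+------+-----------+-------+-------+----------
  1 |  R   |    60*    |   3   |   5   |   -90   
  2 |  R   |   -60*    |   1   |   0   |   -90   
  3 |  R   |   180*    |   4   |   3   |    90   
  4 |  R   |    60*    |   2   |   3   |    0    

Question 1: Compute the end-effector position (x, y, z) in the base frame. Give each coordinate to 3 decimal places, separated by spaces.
after link 1: o_1 = (2.5000, 4.3301, 3.0000)
after link 2: o_2 = (1.6340, 4.8301, 3.0000)
after link 3: o_3 = (2.6160, 6.5311, -1.5981)
after link 4: o_4 = (5.0981, 6.8301, -4.1962)

5.098 6.830 -4.196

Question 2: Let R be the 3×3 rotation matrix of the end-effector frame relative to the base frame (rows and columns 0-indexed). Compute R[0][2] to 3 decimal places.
0.866

End-effector z-axis (col 2 of R) = (0.8660,-0.5000,-0.0000)
R[0][2] = 0.8660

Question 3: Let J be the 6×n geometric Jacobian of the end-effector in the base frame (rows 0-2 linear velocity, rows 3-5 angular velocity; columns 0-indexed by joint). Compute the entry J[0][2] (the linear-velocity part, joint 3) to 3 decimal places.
-4.397

axis z_2 = (0.4330,0.7500,-0.5000); lever o_n−o_2 = (3.4641,2.0000,-7.1962)
cross product → J_v[:, 2] = (-4.3971,1.3840,-1.7321)
J_ω[:, 2] = z_2
entry J[0][2] = -4.3971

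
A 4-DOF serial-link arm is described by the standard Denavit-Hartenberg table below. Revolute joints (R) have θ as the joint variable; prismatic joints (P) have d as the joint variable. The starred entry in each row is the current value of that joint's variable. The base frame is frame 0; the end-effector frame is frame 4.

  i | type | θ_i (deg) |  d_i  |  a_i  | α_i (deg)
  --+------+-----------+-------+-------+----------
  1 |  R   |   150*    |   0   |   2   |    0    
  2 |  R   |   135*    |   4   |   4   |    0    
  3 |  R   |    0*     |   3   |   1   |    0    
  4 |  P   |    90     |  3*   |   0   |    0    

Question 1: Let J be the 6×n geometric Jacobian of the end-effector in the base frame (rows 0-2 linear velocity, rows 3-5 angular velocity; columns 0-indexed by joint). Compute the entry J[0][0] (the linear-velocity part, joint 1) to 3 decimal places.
axis z_0 = ẑ; lever o_n−o_0 = (-0.4380,-3.8296,10.0000)
cross product → J_v[:, 0] = (3.8296,-0.4380,0.0000)
J_ω[:, 0] = z_0
entry J[0][0] = 3.8296

3.830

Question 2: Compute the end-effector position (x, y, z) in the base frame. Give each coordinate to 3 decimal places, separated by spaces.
-0.438 -3.830 10.000

after link 1: o_1 = (-1.7321, 1.0000, 0.0000)
after link 2: o_2 = (-0.6968, -2.8637, 4.0000)
after link 3: o_3 = (-0.4380, -3.8296, 7.0000)
after link 4: o_4 = (-0.4380, -3.8296, 10.0000)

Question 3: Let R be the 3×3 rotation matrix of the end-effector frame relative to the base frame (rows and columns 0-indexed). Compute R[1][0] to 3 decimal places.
0.259

End-effector x-axis (col 0 of R) = (0.9659,0.2588,0.0000)
R[1][0] = 0.2588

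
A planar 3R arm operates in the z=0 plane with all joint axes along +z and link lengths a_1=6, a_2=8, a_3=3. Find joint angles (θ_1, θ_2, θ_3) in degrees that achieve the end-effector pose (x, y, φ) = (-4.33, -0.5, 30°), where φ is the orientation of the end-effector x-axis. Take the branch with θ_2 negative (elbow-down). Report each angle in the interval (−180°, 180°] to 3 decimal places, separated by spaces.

-89.999 -120.001 -120.000

wrist centre = target − a_3·(cos φ, sin φ) = (-6.9281, -2.0000)
cos θ_2 = (51.9982−6²−8²)/(2·6·8) = -0.5000; θ_2 = -120.0012° (elbow-down)
β = atan2(-2.0000,-6.9281) = -163.8976°; ψ = atan2(-6.9281,1.9999) = -73.8988°
θ_1 = β − ψ = -89.9988°
θ_3 = φ − θ_1 − θ_2 = -120.0000° (wrapped to (-180°,180°])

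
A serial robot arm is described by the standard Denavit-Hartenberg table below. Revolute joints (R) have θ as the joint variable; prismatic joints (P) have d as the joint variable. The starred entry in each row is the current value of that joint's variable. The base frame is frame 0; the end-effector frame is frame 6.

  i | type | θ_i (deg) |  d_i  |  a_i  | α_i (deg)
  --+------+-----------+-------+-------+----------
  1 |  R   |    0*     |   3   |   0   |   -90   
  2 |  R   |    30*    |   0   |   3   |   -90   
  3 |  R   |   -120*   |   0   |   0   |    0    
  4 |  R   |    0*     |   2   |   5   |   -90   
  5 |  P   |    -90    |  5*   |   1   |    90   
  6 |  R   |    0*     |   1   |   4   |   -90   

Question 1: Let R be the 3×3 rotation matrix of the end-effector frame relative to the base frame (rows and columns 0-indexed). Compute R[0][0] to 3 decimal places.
End-effector x-axis (col 0 of R) = (-0.5000,0.0000,-0.8660)
R[0][0] = -0.5000

-0.500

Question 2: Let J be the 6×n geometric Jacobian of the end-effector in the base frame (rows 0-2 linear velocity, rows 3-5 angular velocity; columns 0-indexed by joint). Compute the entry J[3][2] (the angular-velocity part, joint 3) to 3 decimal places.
axis z_2 = (-0.5000,0.0000,-0.8660); lever o_n−o_2 = (-1.4821,5.9641,-7.2272)
cross product → J_v[:, 2] = (5.1651,-2.3301,-2.9821)
J_ω[:, 2] = z_2
entry J[3][2] = -0.5000

-0.500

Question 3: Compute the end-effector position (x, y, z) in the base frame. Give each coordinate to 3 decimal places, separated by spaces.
1.116 5.964 -5.727

after link 1: o_1 = (0.0000, 0.0000, 3.0000)
after link 2: o_2 = (2.5981, 0.0000, 1.5000)
after link 3: o_3 = (2.5981, 0.0000, 1.5000)
after link 4: o_4 = (-0.5670, 4.3301, 1.0179)
after link 5: o_5 = (2.6830, 6.8301, -2.0131)
after link 6: o_6 = (1.1160, 5.9641, -5.7272)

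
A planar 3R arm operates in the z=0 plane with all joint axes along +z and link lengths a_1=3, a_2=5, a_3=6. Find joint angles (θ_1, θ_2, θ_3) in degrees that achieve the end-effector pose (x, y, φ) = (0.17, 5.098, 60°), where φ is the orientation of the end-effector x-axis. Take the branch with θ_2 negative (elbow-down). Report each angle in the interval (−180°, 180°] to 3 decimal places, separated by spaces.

-59.994 -150.003 -90.003

wrist centre = target − a_3·(cos φ, sin φ) = (-2.8300, -0.0982)
cos θ_2 = (8.0185−3²−5²)/(2·3·5) = -0.8660; θ_2 = -150.0027° (elbow-down)
β = atan2(-0.0982,-2.8300) = -178.0136°; ψ = atan2(-2.4998,-1.3302) = -118.0193°
θ_1 = β − ψ = -59.9943°
θ_3 = φ − θ_1 − θ_2 = -90.0030° (wrapped to (-180°,180°])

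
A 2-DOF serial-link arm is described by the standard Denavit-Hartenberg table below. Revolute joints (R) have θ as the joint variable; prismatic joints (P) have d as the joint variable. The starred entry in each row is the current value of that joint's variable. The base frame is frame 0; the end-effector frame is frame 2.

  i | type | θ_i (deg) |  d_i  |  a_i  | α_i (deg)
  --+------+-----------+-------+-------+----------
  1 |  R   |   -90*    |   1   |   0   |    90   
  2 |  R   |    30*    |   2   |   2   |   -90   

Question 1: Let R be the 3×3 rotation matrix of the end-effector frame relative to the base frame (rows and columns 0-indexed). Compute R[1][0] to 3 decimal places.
-0.866

End-effector x-axis (col 0 of R) = (0.0000,-0.8660,0.5000)
R[1][0] = -0.8660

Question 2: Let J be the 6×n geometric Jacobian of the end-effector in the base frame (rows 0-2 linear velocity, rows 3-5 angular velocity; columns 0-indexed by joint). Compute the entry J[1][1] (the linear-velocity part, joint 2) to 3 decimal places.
axis z_1 = (-1.0000,-0.0000,0.0000); lever o_n−o_1 = (-2.0000,-1.7321,1.0000)
cross product → J_v[:, 1] = (0.0000,1.0000,1.7321)
J_ω[:, 1] = z_1
entry J[1][1] = 1.0000

1.000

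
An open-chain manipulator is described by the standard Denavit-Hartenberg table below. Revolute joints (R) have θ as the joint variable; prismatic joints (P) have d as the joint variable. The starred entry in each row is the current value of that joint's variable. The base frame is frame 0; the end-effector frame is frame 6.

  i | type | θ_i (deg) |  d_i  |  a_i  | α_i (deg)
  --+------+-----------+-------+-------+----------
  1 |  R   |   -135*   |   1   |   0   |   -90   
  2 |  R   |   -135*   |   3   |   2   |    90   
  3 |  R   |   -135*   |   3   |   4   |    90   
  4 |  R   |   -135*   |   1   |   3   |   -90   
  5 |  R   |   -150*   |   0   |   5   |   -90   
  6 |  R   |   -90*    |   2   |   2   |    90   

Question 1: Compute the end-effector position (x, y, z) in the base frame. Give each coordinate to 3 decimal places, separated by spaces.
-0.023 -3.850 -4.312

after link 1: o_1 = (0.0000, 0.0000, 1.0000)
after link 2: o_2 = (3.1213, -1.1213, 2.4142)
after link 3: o_3 = (1.2071, 0.9645, -1.7071)
after link 4: o_4 = (2.1036, -1.2604, 0.3536)
after link 5: o_5 = (1.3871, -1.4150, -4.5924)
after link 6: o_6 = (-0.0234, -3.8505, -4.3120)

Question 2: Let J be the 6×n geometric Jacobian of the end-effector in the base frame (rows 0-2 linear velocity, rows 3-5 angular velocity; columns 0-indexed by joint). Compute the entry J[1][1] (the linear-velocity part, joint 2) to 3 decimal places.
axis z_1 = (0.7071,-0.7071,0.0000); lever o_n−o_1 = (-0.0234,-3.8505,-5.3120)
cross product → J_v[:, 1] = (3.7562,3.7562,-2.7393)
J_ω[:, 1] = z_1
entry J[1][1] = 3.7562

3.756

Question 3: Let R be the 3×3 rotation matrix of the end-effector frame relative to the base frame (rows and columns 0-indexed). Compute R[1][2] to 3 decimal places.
0.031

End-effector z-axis (col 2 of R) = (0.1433,0.0309,0.9892)
R[1][2] = 0.0309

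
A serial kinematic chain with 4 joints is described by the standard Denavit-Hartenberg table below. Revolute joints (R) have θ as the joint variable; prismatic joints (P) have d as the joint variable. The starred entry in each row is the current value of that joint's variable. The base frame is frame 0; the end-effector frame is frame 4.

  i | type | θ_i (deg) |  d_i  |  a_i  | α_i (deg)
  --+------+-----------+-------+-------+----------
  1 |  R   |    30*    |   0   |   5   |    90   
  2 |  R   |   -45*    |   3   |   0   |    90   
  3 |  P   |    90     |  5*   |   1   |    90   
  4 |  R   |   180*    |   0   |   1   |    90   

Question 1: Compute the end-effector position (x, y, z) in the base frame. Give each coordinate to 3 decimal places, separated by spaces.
after link 1: o_1 = (4.3301, 2.5000, 0.0000)
after link 2: o_2 = (5.8301, -0.0981, 0.0000)
after link 3: o_3 = (3.2683, -2.7319, -3.5355)
after link 4: o_4 = (2.7683, -1.8658, -3.5355)

2.768 -1.866 -3.536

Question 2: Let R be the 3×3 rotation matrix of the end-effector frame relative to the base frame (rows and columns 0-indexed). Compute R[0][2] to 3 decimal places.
End-effector z-axis (col 2 of R) = (-0.6124,-0.3536,-0.7071)
R[0][2] = -0.6124

-0.612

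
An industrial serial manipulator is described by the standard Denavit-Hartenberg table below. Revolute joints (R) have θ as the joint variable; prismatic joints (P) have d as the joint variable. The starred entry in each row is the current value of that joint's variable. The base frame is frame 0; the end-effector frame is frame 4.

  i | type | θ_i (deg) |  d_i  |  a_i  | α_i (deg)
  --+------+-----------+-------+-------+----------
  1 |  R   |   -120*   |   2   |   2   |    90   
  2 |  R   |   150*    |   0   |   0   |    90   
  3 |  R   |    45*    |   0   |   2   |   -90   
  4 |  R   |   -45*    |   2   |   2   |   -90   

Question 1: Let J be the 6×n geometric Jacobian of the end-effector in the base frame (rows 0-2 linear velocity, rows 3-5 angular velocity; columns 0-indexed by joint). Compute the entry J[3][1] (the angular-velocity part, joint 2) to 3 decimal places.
axis z_1 = (-0.8660,0.5000,0.0000); lever o_n−o_1 = (-3.2361,2.0518,1.7247)
cross product → J_v[:, 1] = (0.8624,1.4937,-0.1589)
J_ω[:, 1] = z_1
entry J[3][1] = -0.8660

-0.866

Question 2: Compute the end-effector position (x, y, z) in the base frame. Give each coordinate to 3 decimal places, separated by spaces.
-4.236 0.320 3.725

after link 1: o_1 = (-1.0000, -1.7321, 2.0000)
after link 2: o_2 = (-1.0000, -1.7321, 2.0000)
after link 3: o_3 = (-1.6124, 0.0357, 2.7071)
after link 4: o_4 = (-4.2361, 0.3198, 3.7247)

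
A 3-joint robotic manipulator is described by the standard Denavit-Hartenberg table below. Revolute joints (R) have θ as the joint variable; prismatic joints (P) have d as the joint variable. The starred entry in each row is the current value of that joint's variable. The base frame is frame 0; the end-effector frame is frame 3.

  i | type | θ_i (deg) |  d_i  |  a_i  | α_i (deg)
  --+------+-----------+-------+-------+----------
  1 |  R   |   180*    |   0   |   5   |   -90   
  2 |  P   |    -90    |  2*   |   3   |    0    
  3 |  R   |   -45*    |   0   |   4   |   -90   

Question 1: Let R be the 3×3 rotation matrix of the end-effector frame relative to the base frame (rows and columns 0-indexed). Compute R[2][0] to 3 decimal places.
0.707

End-effector x-axis (col 0 of R) = (0.7071,-0.0000,0.7071)
R[2][0] = 0.7071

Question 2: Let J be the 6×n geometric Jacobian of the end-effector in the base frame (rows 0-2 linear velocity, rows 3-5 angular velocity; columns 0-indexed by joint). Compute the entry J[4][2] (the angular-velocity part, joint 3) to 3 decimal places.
axis z_2 = (-0.0000,-1.0000,0.0000); lever o_n−o_2 = (2.8284,-0.0000,2.8284)
cross product → J_v[:, 2] = (-2.8284,0.0000,2.8284)
J_ω[:, 2] = z_2
entry J[4][2] = -1.0000

-1.000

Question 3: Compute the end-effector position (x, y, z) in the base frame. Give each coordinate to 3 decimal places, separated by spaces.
after link 1: o_1 = (-5.0000, 0.0000, 0.0000)
after link 2: o_2 = (-5.0000, -2.0000, 3.0000)
after link 3: o_3 = (-2.1716, -2.0000, 5.8284)

-2.172 -2.000 5.828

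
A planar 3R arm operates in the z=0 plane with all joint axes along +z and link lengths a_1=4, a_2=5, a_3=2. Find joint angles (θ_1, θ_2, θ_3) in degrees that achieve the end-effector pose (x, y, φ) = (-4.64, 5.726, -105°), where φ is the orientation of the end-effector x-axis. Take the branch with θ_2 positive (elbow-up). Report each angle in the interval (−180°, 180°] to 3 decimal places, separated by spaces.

wrist centre = target − a_3·(cos φ, sin φ) = (-4.1224, 7.6579)
cos θ_2 = (75.6366−4²−5²)/(2·4·5) = 0.8659; θ_2 = 30.0128° (elbow-up)
β = atan2(7.6579,-4.1224) = 118.2944°; ψ = atan2(2.5010,8.3296) = 16.7125°
θ_1 = β − ψ = 101.5819°
θ_3 = φ − θ_1 − θ_2 = 123.4053° (wrapped to (-180°,180°])

101.582 30.013 123.405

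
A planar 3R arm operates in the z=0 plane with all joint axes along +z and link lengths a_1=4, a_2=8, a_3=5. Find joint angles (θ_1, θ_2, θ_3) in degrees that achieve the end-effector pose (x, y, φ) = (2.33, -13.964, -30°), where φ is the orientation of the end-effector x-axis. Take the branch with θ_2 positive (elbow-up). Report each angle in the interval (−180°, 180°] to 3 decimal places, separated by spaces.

-120.003 30.003 60.000

wrist centre = target − a_3·(cos φ, sin φ) = (-2.0001, -11.4640)
cos θ_2 = (135.4238−4²−8²)/(2·4·8) = 0.8660; θ_2 = 30.0033° (elbow-up)
β = atan2(-11.4640,-2.0001) = -99.8968°; ψ = atan2(4.0004,10.9280) = 20.1061°
θ_1 = β − ψ = -120.0029°
θ_3 = φ − θ_1 − θ_2 = 59.9996° (wrapped to (-180°,180°])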